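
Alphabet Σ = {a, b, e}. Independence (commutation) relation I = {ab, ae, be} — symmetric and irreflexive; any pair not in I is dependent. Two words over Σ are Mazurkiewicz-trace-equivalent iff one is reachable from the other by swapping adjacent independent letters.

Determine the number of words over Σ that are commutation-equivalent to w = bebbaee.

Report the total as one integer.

140

drop 0:b onto floor
drop 1:e onto floor
drop 2:b onto {0:b}
drop 3:b onto {2:b}
drop 4:a onto floor
drop 5:e onto {1:e}
drop 6:e onto {5:e}
ground layer = {0:b, 1:e, 4:a}
drop-orders for the pieces not yet dropped (sum over which currently-grounded one goes next):
  1 to go: {3} 1  {4} 1  {6} 1
  2 to go: {2,3} 1  {3,4} 2  {3,6} 2  {4,6} 2  {5,6} 1
  3 to go: {0,2,3} 1  {1,5,6} 1  {2,3,4} 3  {2,3,6} 3  {3,4,6} 6  {3,5,6} 3  {4,5,6} 3
  4 to go: {0,2,3,4} 4  {0,2,3,6} 4  {1,3,5,6} 4  {1,4,5,6} 4  {2,3,4,6} 12  {2,3,5,6} 6  {3,4,5,6} 12
  5 to go: {0,2,3,4,6} 20  {0,2,3,5,6} 10  {1,2,3,5,6} 10  {1,3,4,5,6} 20  {2,3,4,5,6} 30
  if 0:b drops first: 60 orders
  if 1:e drops first: 60 orders
  if 4:a drops first: 20 orders
heap linearizations: 140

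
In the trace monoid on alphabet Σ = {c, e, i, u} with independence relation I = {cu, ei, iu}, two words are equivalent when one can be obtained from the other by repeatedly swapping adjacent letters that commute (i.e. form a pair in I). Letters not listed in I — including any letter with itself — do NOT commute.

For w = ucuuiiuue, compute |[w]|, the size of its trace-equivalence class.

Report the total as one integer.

83

drop 0:u onto floor
drop 1:c onto floor
drop 2:u onto {0:u}
drop 3:u onto {2:u}
drop 4:i onto {1:c}
drop 5:i onto {4:i}
drop 6:u onto {3:u}
drop 7:u onto {6:u}
drop 8:e onto {1:c, 7:u}
ground layer = {0:u, 1:c}
drop-orders for the pieces not yet dropped (sum over which currently-grounded one goes next):
  1 to go: {5} 1  {8} 1
  2 to go: {4,5} 1  {5,8} 2  {7,8} 1
  3 to go: {4,5,8} 3  {5,7,8} 3  {6,7,8} 1
  4 to go: {1,4,5,8} 3  {3,6,7,8} 1  {4,5,7,8} 6  {5,6,7,8} 4
  5 to go: {1,4,5,7,8} 9  {2,3,6,7,8} 1  {3,5,6,7,8} 5  {4,5,6,7,8} 10
  6 to go: {0,2,3,6,7,8} 1  {1,4,5,6,7,8} 19  {2,3,5,6,7,8} 6  {3,4,5,6,7,8} 15
  7 to go: {0,2,3,5,6,7,8} 7  {1,3,4,5,6,7,8} 34  {2,3,4,5,6,7,8} 21
  if 0:u drops first: 55 orders
  if 1:c drops first: 28 orders
heap linearizations: 83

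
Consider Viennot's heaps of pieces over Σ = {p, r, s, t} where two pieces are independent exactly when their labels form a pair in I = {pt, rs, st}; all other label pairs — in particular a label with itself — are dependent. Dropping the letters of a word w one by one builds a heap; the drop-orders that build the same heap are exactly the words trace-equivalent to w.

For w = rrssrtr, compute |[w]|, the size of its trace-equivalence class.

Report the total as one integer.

0(r) covers ∅
1(r) covers 0:r
2(s) covers ∅
3(s) covers 2:s
4(r) covers 1:r
5(t) covers 4:r
6(r) covers 5:t
floor of heap: 0:r, 2:s
completions by unplaced set U, small U first (add the entries for U minus each lowest piece of U):
  |U|=1: {3}:1  {6}:1
  |U|=2: {2,3}:1  {3,6}:2  {5,6}:1
  |U|=3: {2,3,6}:3  {3,5,6}:3  {4,5,6}:1
  |U|=4: {1,4,5,6}:1  {2,3,5,6}:6  {3,4,5,6}:4
  |U|=5: {0,1,4,5,6}:1  {1,3,4,5,6}:5  {2,3,4,5,6}:10
  start at 0(r): 15
  start at 2(s): 6
sum over floor = 21

21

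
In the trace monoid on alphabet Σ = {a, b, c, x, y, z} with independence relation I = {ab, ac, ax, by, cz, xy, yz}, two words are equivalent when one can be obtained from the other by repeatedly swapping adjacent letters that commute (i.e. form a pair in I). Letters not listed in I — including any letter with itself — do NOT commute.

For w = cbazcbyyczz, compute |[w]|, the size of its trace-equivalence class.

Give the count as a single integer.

piece 0:c — minimal
piece 1:b rests on {0:c}
piece 2:a — minimal
piece 3:z rests on {1:b, 2:a}
piece 4:c rests on {1:b}
piece 5:b rests on {3:z, 4:c}
piece 6:y rests on {2:a, 4:c}
piece 7:y rests on {6:y}
piece 8:c rests on {5:b, 7:y}
piece 9:z rests on {5:b}
piece 10:z rests on {9:z}
minimal pieces: {0:c, 2:a}
ways to finish when only these pieces remain (= sum over removing one remaining piece with nothing left below it):
  1 left: {8}→1  {10}→1
  2 left: {7,8}→1  {8,10}→2  {9,10}→1
  3 left: {6,7,8}→1  {7,8,10}→3  {8,9,10}→3
  4 left: {5,8,9,10}→3  {6,7,8,10}→4  {7,8,9,10}→6
  5 left: {3,5,8,9,10}→3  {5,7,8,9,10}→9  {6,7,8,9,10}→10
  6 left: {3,5,7,8,9,10}→12  {5,6,7,8,9,10}→19
  7 left: {3,5,6,7,8,9,10}→31  {4,5,6,7,8,9,10}→19
  8 left: {2,3,5,6,7,8,9,10}→31  {3,4,5,6,7,8,9,10}→50
  9 left: {1,3,4,5,6,7,8,9,10}→50  {2,3,4,5,6,7,8,9,10}→81
  placing 0:c first → 131 extensions
  placing 2:a first → 50 extensions
total linear extensions = 181

181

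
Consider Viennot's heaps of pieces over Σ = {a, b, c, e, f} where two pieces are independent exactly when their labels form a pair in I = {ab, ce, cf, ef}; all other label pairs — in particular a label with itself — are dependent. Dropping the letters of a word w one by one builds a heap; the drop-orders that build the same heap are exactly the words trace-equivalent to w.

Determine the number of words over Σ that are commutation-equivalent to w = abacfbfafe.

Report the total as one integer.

drop 0:a onto floor
drop 1:b onto floor
drop 2:a onto {0:a}
drop 3:c onto {1:b, 2:a}
drop 4:f onto {1:b, 2:a}
drop 5:b onto {3:c, 4:f}
drop 6:f onto {5:b}
drop 7:a onto {6:f}
drop 8:f onto {7:a}
drop 9:e onto {7:a}
ground layer = {0:a, 1:b}
drop-orders for the pieces not yet dropped (sum over which currently-grounded one goes next):
  1 to go: {8} 1  {9} 1
  2 to go: {8,9} 2
  3 to go: {7,8,9} 2
  4 to go: {6,7,8,9} 2
  5 to go: {5,6,7,8,9} 2
  6 to go: {3,5,6,7,8,9} 2  {4,5,6,7,8,9} 2
  7 to go: {3,4,5,6,7,8,9} 4
  8 to go: {1,3,4,5,6,7,8,9} 4  {2,3,4,5,6,7,8,9} 4
  if 0:a drops first: 8 orders
  if 1:b drops first: 4 orders
heap linearizations: 12

12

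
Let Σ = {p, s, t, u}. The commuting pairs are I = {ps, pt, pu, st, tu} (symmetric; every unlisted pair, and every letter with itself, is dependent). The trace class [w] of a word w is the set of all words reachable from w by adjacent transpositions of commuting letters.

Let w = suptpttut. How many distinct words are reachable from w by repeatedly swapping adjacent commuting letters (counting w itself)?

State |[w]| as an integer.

1260

piece 0:s — minimal
piece 1:u rests on {0:s}
piece 2:p — minimal
piece 3:t — minimal
piece 4:p rests on {2:p}
piece 5:t rests on {3:t}
piece 6:t rests on {5:t}
piece 7:u rests on {1:u}
piece 8:t rests on {6:t}
minimal pieces: {0:s, 2:p, 3:t}
ways to finish when only these pieces remain (= sum over removing one remaining piece with nothing left below it):
  1 left: {4}→1  {7}→1  {8}→1
  2 left: {1,7}→1  {2,4}→1  {4,7}→2  {4,8}→2  {6,8}→1  {7,8}→2
  3 left: {0,1,7}→1  {1,4,7}→3  {1,7,8}→3  {2,4,7}→3  {2,4,8}→3  {4,6,8}→3  {4,7,8}→6  {5,6,8}→1  {6,7,8}→3
  4 left: {0,1,4,7}→4  {0,1,7,8}→4  {1,2,4,7}→6  {1,4,7,8}→12  {1,6,7,8}→6  {2,4,6,8}→6  {2,4,7,8}→12  {3,5,6,8}→1  {4,5,6,8}→4  {4,6,7,8}→12  {5,6,7,8}→4
  5 left: {0,1,2,4,7}→10  {0,1,4,7,8}→20  {0,1,6,7,8}→10  {1,2,4,7,8}→30  {1,4,6,7,8}→30  {1,5,6,7,8}→10  {2,4,5,6,8}→10  {2,4,6,7,8}→30  {3,4,5,6,8}→5  {3,5,6,7,8}→5  {4,5,6,7,8}→20
  6 left: {0,1,2,4,7,8}→60  {0,1,4,6,7,8}→60  {0,1,5,6,7,8}→20  {1,2,4,6,7,8}→90  {1,3,5,6,7,8}→15  {1,4,5,6,7,8}→60  {2,3,4,5,6,8}→15  {2,4,5,6,7,8}→60  {3,4,5,6,7,8}→30
  7 left: {0,1,2,4,6,7,8}→210  {0,1,3,5,6,7,8}→35  {0,1,4,5,6,7,8}→140  {1,2,4,5,6,7,8}→210  {1,3,4,5,6,7,8}→105  {2,3,4,5,6,7,8}→105
  placing 0:s first → 420 extensions
  placing 2:p first → 280 extensions
  placing 3:t first → 560 extensions
total linear extensions = 1260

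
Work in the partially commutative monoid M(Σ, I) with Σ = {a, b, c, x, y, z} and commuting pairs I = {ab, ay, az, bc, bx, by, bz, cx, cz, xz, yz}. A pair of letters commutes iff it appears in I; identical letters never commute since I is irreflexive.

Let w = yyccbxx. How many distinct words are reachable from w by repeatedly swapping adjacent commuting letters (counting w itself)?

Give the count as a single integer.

42

#0=y has no predecessor
#1=y depends on [0:y]
#2=c depends on [1:y]
#3=c depends on [2:c]
#4=b has no predecessor
#5=x depends on [1:y]
#6=x depends on [5:x]
sources: [0:y, 4:b]
N(rest) = Σ N(rest − s) over sources s of rest; N(one piece) = 1:
  size 1 → [3]=1  [4]=1  [6]=1
  size 2 → [2,3]=1  [3,4]=2  [3,6]=2  [4,6]=2  [5,6]=1
  size 3 → [2,3,4]=3  [2,3,6]=3  [3,4,6]=6  [3,5,6]=3  [4,5,6]=3
  size 4 → [2,3,4,6]=12  [2,3,5,6]=6  [3,4,5,6]=12
  size 5 → [1,2,3,5,6]=6  [2,3,4,5,6]=30
  first=0(y) contributes 36
  first=4(b) contributes 6
|[w]| = 42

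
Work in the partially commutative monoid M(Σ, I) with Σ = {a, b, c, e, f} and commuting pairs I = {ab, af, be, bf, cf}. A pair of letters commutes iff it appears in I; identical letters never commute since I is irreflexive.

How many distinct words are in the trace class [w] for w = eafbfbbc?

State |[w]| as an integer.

piece 0:e — minimal
piece 1:a rests on {0:e}
piece 2:f rests on {0:e}
piece 3:b — minimal
piece 4:f rests on {2:f}
piece 5:b rests on {3:b}
piece 6:b rests on {5:b}
piece 7:c rests on {1:a, 6:b}
minimal pieces: {0:e, 3:b}
ways to finish when only these pieces remain (= sum over removing one remaining piece with nothing left below it):
  1 left: {4}→1  {7}→1
  2 left: {1,7}→1  {2,4}→1  {4,7}→2  {6,7}→1
  3 left: {1,4,7}→3  {1,6,7}→2  {2,4,7}→3  {4,6,7}→3  {5,6,7}→1
  4 left: {1,2,4,7}→6  {1,4,6,7}→8  {1,5,6,7}→3  {2,4,6,7}→6  {3,5,6,7}→1  {4,5,6,7}→4
  5 left: {0,1,2,4,7}→6  {1,2,4,6,7}→20  {1,3,5,6,7}→4  {1,4,5,6,7}→15  {2,4,5,6,7}→10  {3,4,5,6,7}→5
  6 left: {0,1,2,4,6,7}→26  {1,2,4,5,6,7}→45  {1,3,4,5,6,7}→24  {2,3,4,5,6,7}→15
  placing 0:e first → 84 extensions
  placing 3:b first → 71 extensions
total linear extensions = 155

155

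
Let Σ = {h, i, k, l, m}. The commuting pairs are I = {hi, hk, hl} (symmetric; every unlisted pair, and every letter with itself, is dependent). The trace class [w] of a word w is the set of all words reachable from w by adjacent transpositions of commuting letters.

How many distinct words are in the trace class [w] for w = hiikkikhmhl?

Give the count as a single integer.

56

0(h) covers ∅
1(i) covers ∅
2(i) covers 1:i
3(k) covers 2:i
4(k) covers 3:k
5(i) covers 4:k
6(k) covers 5:i
7(h) covers 0:h
8(m) covers 6:k, 7:h
9(h) covers 8:m
10(l) covers 8:m
floor of heap: 0:h, 1:i
completions by unplaced set U, small U first (add the entries for U minus each lowest piece of U):
  |U|=1: {9}:1  {10}:1
  |U|=2: {9,10}:2
  |U|=3: {8,9,10}:2
  |U|=4: {6,8,9,10}:2  {7,8,9,10}:2
  |U|=5: {0,7,8,9,10}:2  {5,6,8,9,10}:2  {6,7,8,9,10}:4
  |U|=6: {0,6,7,8,9,10}:6  {4,5,6,8,9,10}:2  {5,6,7,8,9,10}:6
  |U|=7: {0,5,6,7,8,9,10}:12  {3,4,5,6,8,9,10}:2  {4,5,6,7,8,9,10}:8
  |U|=8: {0,4,5,6,7,8,9,10}:20  {2,3,4,5,6,8,9,10}:2  {3,4,5,6,7,8,9,10}:10
  |U|=9: {0,3,4,5,6,7,8,9,10}:30  {1,2,3,4,5,6,8,9,10}:2  {2,3,4,5,6,7,8,9,10}:12
  start at 0(h): 14
  start at 1(i): 42
sum over floor = 56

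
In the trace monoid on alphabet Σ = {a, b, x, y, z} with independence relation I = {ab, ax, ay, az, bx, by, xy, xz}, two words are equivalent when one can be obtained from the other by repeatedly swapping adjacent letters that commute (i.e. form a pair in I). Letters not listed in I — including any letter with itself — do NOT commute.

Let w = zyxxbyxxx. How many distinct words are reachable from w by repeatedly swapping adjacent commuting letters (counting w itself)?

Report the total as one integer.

0(z) covers ∅
1(y) covers 0:z
2(x) covers ∅
3(x) covers 2:x
4(b) covers 0:z
5(y) covers 1:y
6(x) covers 3:x
7(x) covers 6:x
8(x) covers 7:x
floor of heap: 0:z, 2:x
completions by unplaced set U, small U first (add the entries for U minus each lowest piece of U):
  |U|=1: {4}:1  {5}:1  {8}:1
  |U|=2: {1,5}:1  {4,5}:2  {4,8}:2  {5,8}:2  {7,8}:1
  |U|=3: {1,4,5}:3  {1,5,8}:3  {4,5,8}:6  {4,7,8}:3  {5,7,8}:3  {6,7,8}:1
  |U|=4: {0,1,4,5}:3  {1,4,5,8}:12  {1,5,7,8}:6  {3,6,7,8}:1  {4,5,7,8}:12  {4,6,7,8}:4  {5,6,7,8}:4
  |U|=5: {0,1,4,5,8}:15  {1,4,5,7,8}:30  {1,5,6,7,8}:10  {2,3,6,7,8}:1  {3,4,6,7,8}:5  {3,5,6,7,8}:5  {4,5,6,7,8}:20
  |U|=6: {0,1,4,5,7,8}:45  {1,3,5,6,7,8}:15  {1,4,5,6,7,8}:60  {2,3,4,6,7,8}:6  {2,3,5,6,7,8}:6  {3,4,5,6,7,8}:30
  |U|=7: {0,1,4,5,6,7,8}:105  {1,2,3,5,6,7,8}:21  {1,3,4,5,6,7,8}:105  {2,3,4,5,6,7,8}:42
  start at 0(z): 168
  start at 2(x): 210
sum over floor = 378

378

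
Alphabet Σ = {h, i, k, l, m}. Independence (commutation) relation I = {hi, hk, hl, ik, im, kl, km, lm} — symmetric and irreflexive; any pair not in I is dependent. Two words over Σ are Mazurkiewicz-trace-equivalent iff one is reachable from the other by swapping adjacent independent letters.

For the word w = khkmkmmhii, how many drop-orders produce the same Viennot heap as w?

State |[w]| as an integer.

drop 0:k onto floor
drop 1:h onto floor
drop 2:k onto {0:k}
drop 3:m onto {1:h}
drop 4:k onto {2:k}
drop 5:m onto {3:m}
drop 6:m onto {5:m}
drop 7:h onto {6:m}
drop 8:i onto floor
drop 9:i onto {8:i}
ground layer = {0:k, 1:h, 8:i}
drop-orders for the pieces not yet dropped (sum over which currently-grounded one goes next):
  1 to go: {4} 1  {7} 1  {9} 1
  2 to go: {2,4} 1  {4,7} 2  {4,9} 2  {6,7} 1  {7,9} 2  {8,9} 1
  3 to go: {0,2,4} 1  {2,4,7} 3  {2,4,9} 3  {4,6,7} 3  {4,7,9} 6  {4,8,9} 3  {5,6,7} 1  {6,7,9} 3  {7,8,9} 3
  4 to go: {0,2,4,7} 4  {0,2,4,9} 4  {2,4,6,7} 6  {2,4,7,9} 12  {2,4,8,9} 6  {3,5,6,7} 1  {4,5,6,7} 4  {4,6,7,9} 12  {4,7,8,9} 12  {5,6,7,9} 4  {6,7,8,9} 6
  5 to go: {0,2,4,6,7} 10  {0,2,4,7,9} 20  {0,2,4,8,9} 10  {1,3,5,6,7} 1  {2,4,5,6,7} 10  {2,4,6,7,9} 30  {2,4,7,8,9} 30  {3,4,5,6,7} 5  {3,5,6,7,9} 5  {4,5,6,7,9} 20  {4,6,7,8,9} 30  {5,6,7,8,9} 10
  6 to go: {0,2,4,5,6,7} 20  {0,2,4,6,7,9} 60  {0,2,4,7,8,9} 60  {1,3,4,5,6,7} 6  {1,3,5,6,7,9} 6  {2,3,4,5,6,7} 15  {2,4,5,6,7,9} 60  {2,4,6,7,8,9} 90  {3,4,5,6,7,9} 30  {3,5,6,7,8,9} 15  {4,5,6,7,8,9} 60
  7 to go: {0,2,3,4,5,6,7} 35  {0,2,4,5,6,7,9} 140  {0,2,4,6,7,8,9} 210  {1,2,3,4,5,6,7} 21  {1,3,4,5,6,7,9} 42  {1,3,5,6,7,8,9} 21  {2,3,4,5,6,7,9} 105  {2,4,5,6,7,8,9} 210  {3,4,5,6,7,8,9} 105
  8 to go: {0,1,2,3,4,5,6,7} 56  {0,2,3,4,5,6,7,9} 280  {0,2,4,5,6,7,8,9} 560  {1,2,3,4,5,6,7,9} 168  {1,3,4,5,6,7,8,9} 168  {2,3,4,5,6,7,8,9} 420
  if 0:k drops first: 756 orders
  if 1:h drops first: 1260 orders
  if 8:i drops first: 504 orders
heap linearizations: 2520

2520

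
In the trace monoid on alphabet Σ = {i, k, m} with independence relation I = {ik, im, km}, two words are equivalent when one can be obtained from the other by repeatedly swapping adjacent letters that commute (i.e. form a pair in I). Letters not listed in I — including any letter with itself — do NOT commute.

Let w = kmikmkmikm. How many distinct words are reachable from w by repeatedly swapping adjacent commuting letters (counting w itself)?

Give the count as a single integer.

0(k) covers ∅
1(m) covers ∅
2(i) covers ∅
3(k) covers 0:k
4(m) covers 1:m
5(k) covers 3:k
6(m) covers 4:m
7(i) covers 2:i
8(k) covers 5:k
9(m) covers 6:m
floor of heap: 0:k, 1:m, 2:i
completions by unplaced set U, small U first (add the entries for U minus each lowest piece of U):
  |U|=1: {7}:1  {8}:1  {9}:1
  |U|=2: {2,7}:1  {5,8}:1  {6,9}:1  {7,8}:2  {7,9}:2  {8,9}:2
  |U|=3: {2,7,8}:3  {2,7,9}:3  {3,5,8}:1  {4,6,9}:1  {5,7,8}:3  {5,8,9}:3  {6,7,9}:3  {6,8,9}:3  {7,8,9}:6
  |U|=4: {0,3,5,8}:1  {1,4,6,9}:1  {2,5,7,8}:6  {2,6,7,9}:6  {2,7,8,9}:12  {3,5,7,8}:4  {3,5,8,9}:4  {4,6,7,9}:4  {4,6,8,9}:4  {5,6,8,9}:6  {5,7,8,9}:12  {6,7,8,9}:12
  |U|=5: {0,3,5,7,8}:5  {0,3,5,8,9}:5  {1,4,6,7,9}:5  {1,4,6,8,9}:5  {2,3,5,7,8}:10  {2,4,6,7,9}:10  {2,5,7,8,9}:30  {2,6,7,8,9}:30  {3,5,6,8,9}:10  {3,5,7,8,9}:20  {4,5,6,8,9}:10  {4,6,7,8,9}:20  {5,6,7,8,9}:30
  |U|=6: {0,2,3,5,7,8}:15  {0,3,5,6,8,9}:15  {0,3,5,7,8,9}:30  {1,2,4,6,7,9}:15  {1,4,5,6,8,9}:15  {1,4,6,7,8,9}:30  {2,3,5,7,8,9}:60  {2,4,6,7,8,9}:60  {2,5,6,7,8,9}:90  {3,4,5,6,8,9}:20  {3,5,6,7,8,9}:60  {4,5,6,7,8,9}:60
  |U|=7: {0,2,3,5,7,8,9}:105  {0,3,4,5,6,8,9}:35  {0,3,5,6,7,8,9}:105  {1,2,4,6,7,8,9}:105  {1,3,4,5,6,8,9}:35  {1,4,5,6,7,8,9}:105  {2,3,5,6,7,8,9}:210  {2,4,5,6,7,8,9}:210  {3,4,5,6,7,8,9}:140
  |U|=8: {0,1,3,4,5,6,8,9}:70  {0,2,3,5,6,7,8,9}:420  {0,3,4,5,6,7,8,9}:280  {1,2,4,5,6,7,8,9}:420  {1,3,4,5,6,7,8,9}:280  {2,3,4,5,6,7,8,9}:560
  start at 0(k): 1260
  start at 1(m): 1260
  start at 2(i): 630
sum over floor = 3150

3150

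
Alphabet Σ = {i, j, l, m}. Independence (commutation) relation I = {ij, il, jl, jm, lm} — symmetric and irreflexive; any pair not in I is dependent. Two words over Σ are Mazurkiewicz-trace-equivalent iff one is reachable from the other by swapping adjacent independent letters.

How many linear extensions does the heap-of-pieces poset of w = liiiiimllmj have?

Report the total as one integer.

#0=l has no predecessor
#1=i has no predecessor
#2=i depends on [1:i]
#3=i depends on [2:i]
#4=i depends on [3:i]
#5=i depends on [4:i]
#6=m depends on [5:i]
#7=l depends on [0:l]
#8=l depends on [7:l]
#9=m depends on [6:m]
#10=j has no predecessor
sources: [0:l, 1:i, 10:j]
N(rest) = Σ N(rest − s) over sources s of rest; N(one piece) = 1:
  size 1 → [8]=1  [9]=1  [10]=1
  size 2 → [6,9]=1  [7,8]=1  [8,9]=2  [8,10]=2  [9,10]=2
  size 3 → [0,7,8]=1  [5,6,9]=1  [6,8,9]=3  [6,9,10]=3  [7,8,9]=3  [7,8,10]=3  [8,9,10]=6
  size 4 → [0,7,8,9]=4  [0,7,8,10]=4  [4,5,6,9]=1  [5,6,8,9]=4  [5,6,9,10]=4  [6,7,8,9]=6  [6,8,9,10]=12  [7,8,9,10]=12
  size 5 → [0,6,7,8,9]=10  [0,7,8,9,10]=20  [3,4,5,6,9]=1  [4,5,6,8,9]=5  [4,5,6,9,10]=5  [5,6,7,8,9]=10  [5,6,8,9,10]=20  [6,7,8,9,10]=30
  size 6 → [0,5,6,7,8,9]=20  [0,6,7,8,9,10]=60  [2,3,4,5,6,9]=1  [3,4,5,6,8,9]=6  [3,4,5,6,9,10]=6  [4,5,6,7,8,9]=15  [4,5,6,8,9,10]=30  [5,6,7,8,9,10]=60
  size 7 → [0,4,5,6,7,8,9]=35  [0,5,6,7,8,9,10]=140  [1,2,3,4,5,6,9]=1  [2,3,4,5,6,8,9]=7  [2,3,4,5,6,9,10]=7  [3,4,5,6,7,8,9]=21  [3,4,5,6,8,9,10]=42  [4,5,6,7,8,9,10]=105
  size 8 → [0,3,4,5,6,7,8,9]=56  [0,4,5,6,7,8,9,10]=280  [1,2,3,4,5,6,8,9]=8  [1,2,3,4,5,6,9,10]=8  [2,3,4,5,6,7,8,9]=28  [2,3,4,5,6,8,9,10]=56  [3,4,5,6,7,8,9,10]=168
  size 9 → [0,2,3,4,5,6,7,8,9]=84  [0,3,4,5,6,7,8,9,10]=504  [1,2,3,4,5,6,7,8,9]=36  [1,2,3,4,5,6,8,9,10]=72  [2,3,4,5,6,7,8,9,10]=252
  first=0(l) contributes 360
  first=1(i) contributes 840
  first=10(j) contributes 120
|[w]| = 1320

1320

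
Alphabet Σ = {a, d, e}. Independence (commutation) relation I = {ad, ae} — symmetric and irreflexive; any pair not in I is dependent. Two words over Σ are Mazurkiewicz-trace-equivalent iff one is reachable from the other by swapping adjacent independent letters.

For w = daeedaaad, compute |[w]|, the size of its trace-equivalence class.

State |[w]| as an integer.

drop 0:d onto floor
drop 1:a onto floor
drop 2:e onto {0:d}
drop 3:e onto {2:e}
drop 4:d onto {3:e}
drop 5:a onto {1:a}
drop 6:a onto {5:a}
drop 7:a onto {6:a}
drop 8:d onto {4:d}
ground layer = {0:d, 1:a}
drop-orders for the pieces not yet dropped (sum over which currently-grounded one goes next):
  1 to go: {7} 1  {8} 1
  2 to go: {4,8} 1  {6,7} 1  {7,8} 2
  3 to go: {3,4,8} 1  {4,7,8} 3  {5,6,7} 1  {6,7,8} 3
  4 to go: {1,5,6,7} 1  {2,3,4,8} 1  {3,4,7,8} 4  {4,6,7,8} 6  {5,6,7,8} 4
  5 to go: {0,2,3,4,8} 1  {1,5,6,7,8} 5  {2,3,4,7,8} 5  {3,4,6,7,8} 10  {4,5,6,7,8} 10
  6 to go: {0,2,3,4,7,8} 6  {1,4,5,6,7,8} 15  {2,3,4,6,7,8} 15  {3,4,5,6,7,8} 20
  7 to go: {0,2,3,4,6,7,8} 21  {1,3,4,5,6,7,8} 35  {2,3,4,5,6,7,8} 35
  if 0:d drops first: 70 orders
  if 1:a drops first: 56 orders
heap linearizations: 126

126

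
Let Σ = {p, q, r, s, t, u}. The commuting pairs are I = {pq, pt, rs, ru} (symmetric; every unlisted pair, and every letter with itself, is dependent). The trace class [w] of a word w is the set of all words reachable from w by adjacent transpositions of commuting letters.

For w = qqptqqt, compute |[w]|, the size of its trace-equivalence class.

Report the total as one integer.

0(q) covers ∅
1(q) covers 0:q
2(p) covers ∅
3(t) covers 1:q
4(q) covers 3:t
5(q) covers 4:q
6(t) covers 5:q
floor of heap: 0:q, 2:p
completions by unplaced set U, small U first (add the entries for U minus each lowest piece of U):
  |U|=1: {2}:1  {6}:1
  |U|=2: {2,6}:2  {5,6}:1
  |U|=3: {2,5,6}:3  {4,5,6}:1
  |U|=4: {2,4,5,6}:4  {3,4,5,6}:1
  |U|=5: {1,3,4,5,6}:1  {2,3,4,5,6}:5
  start at 0(q): 6
  start at 2(p): 1
sum over floor = 7

7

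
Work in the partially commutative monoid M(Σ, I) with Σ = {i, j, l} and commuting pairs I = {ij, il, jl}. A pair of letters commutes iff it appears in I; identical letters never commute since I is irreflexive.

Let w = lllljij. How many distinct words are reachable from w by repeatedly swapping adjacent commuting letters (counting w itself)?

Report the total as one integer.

#0=l has no predecessor
#1=l depends on [0:l]
#2=l depends on [1:l]
#3=l depends on [2:l]
#4=j has no predecessor
#5=i has no predecessor
#6=j depends on [4:j]
sources: [0:l, 4:j, 5:i]
N(rest) = Σ N(rest − s) over sources s of rest; N(one piece) = 1:
  size 1 → [3]=1  [5]=1  [6]=1
  size 2 → [2,3]=1  [3,5]=2  [3,6]=2  [4,6]=1  [5,6]=2
  size 3 → [1,2,3]=1  [2,3,5]=3  [2,3,6]=3  [3,4,6]=3  [3,5,6]=6  [4,5,6]=3
  size 4 → [0,1,2,3]=1  [1,2,3,5]=4  [1,2,3,6]=4  [2,3,4,6]=6  [2,3,5,6]=12  [3,4,5,6]=12
  size 5 → [0,1,2,3,5]=5  [0,1,2,3,6]=5  [1,2,3,4,6]=10  [1,2,3,5,6]=20  [2,3,4,5,6]=30
  first=0(l) contributes 60
  first=4(j) contributes 30
  first=5(i) contributes 15
|[w]| = 105

105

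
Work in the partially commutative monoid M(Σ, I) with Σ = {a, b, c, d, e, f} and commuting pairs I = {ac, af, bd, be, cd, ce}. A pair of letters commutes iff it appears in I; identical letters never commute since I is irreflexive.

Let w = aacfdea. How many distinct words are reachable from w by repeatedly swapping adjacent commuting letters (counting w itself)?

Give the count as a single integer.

drop 0:a onto floor
drop 1:a onto {0:a}
drop 2:c onto floor
drop 3:f onto {2:c}
drop 4:d onto {1:a, 3:f}
drop 5:e onto {4:d}
drop 6:a onto {5:e}
ground layer = {0:a, 2:c}
drop-orders for the pieces not yet dropped (sum over which currently-grounded one goes next):
  1 to go: {6} 1
  2 to go: {5,6} 1
  3 to go: {4,5,6} 1
  4 to go: {1,4,5,6} 1  {3,4,5,6} 1
  5 to go: {0,1,4,5,6} 1  {1,3,4,5,6} 2  {2,3,4,5,6} 1
  if 0:a drops first: 3 orders
  if 2:c drops first: 3 orders
heap linearizations: 6

6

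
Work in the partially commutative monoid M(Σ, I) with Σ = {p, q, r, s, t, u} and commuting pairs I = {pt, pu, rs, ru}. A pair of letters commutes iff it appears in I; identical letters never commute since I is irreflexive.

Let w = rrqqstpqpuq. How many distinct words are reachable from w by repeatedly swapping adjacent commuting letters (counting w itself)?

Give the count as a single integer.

4

drop 0:r onto floor
drop 1:r onto {0:r}
drop 2:q onto {1:r}
drop 3:q onto {2:q}
drop 4:s onto {3:q}
drop 5:t onto {4:s}
drop 6:p onto {4:s}
drop 7:q onto {5:t, 6:p}
drop 8:p onto {7:q}
drop 9:u onto {7:q}
drop 10:q onto {8:p, 9:u}
ground layer = {0:r}
drop-orders for the pieces not yet dropped (sum over which currently-grounded one goes next):
  1 to go: {10} 1
  2 to go: {8,10} 1  {9,10} 1
  3 to go: {8,9,10} 2
  4 to go: {7,8,9,10} 2
  5 to go: {5,7,8,9,10} 2  {6,7,8,9,10} 2
  6 to go: {5,6,7,8,9,10} 4
  7 to go: {4,5,6,7,8,9,10} 4
  8 to go: {3,4,5,6,7,8,9,10} 4
  9 to go: {2,3,4,5,6,7,8,9,10} 4
  if 0:r drops first: 4 orders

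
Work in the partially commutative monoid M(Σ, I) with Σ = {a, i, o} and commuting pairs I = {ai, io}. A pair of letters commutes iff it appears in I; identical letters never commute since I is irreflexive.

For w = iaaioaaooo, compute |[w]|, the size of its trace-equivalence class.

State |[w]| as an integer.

#0=i has no predecessor
#1=a has no predecessor
#2=a depends on [1:a]
#3=i depends on [0:i]
#4=o depends on [2:a]
#5=a depends on [4:o]
#6=a depends on [5:a]
#7=o depends on [6:a]
#8=o depends on [7:o]
#9=o depends on [8:o]
sources: [0:i, 1:a]
N(rest) = Σ N(rest − s) over sources s of rest; N(one piece) = 1:
  size 1 → [3]=1  [9]=1
  size 2 → [0,3]=1  [3,9]=2  [8,9]=1
  size 3 → [0,3,9]=3  [3,8,9]=3  [7,8,9]=1
  size 4 → [0,3,8,9]=6  [3,7,8,9]=4  [6,7,8,9]=1
  size 5 → [0,3,7,8,9]=10  [3,6,7,8,9]=5  [5,6,7,8,9]=1
  size 6 → [0,3,6,7,8,9]=15  [3,5,6,7,8,9]=6  [4,5,6,7,8,9]=1
  size 7 → [0,3,5,6,7,8,9]=21  [2,4,5,6,7,8,9]=1  [3,4,5,6,7,8,9]=7
  size 8 → [0,3,4,5,6,7,8,9]=28  [1,2,4,5,6,7,8,9]=1  [2,3,4,5,6,7,8,9]=8
  first=0(i) contributes 9
  first=1(a) contributes 36
|[w]| = 45

45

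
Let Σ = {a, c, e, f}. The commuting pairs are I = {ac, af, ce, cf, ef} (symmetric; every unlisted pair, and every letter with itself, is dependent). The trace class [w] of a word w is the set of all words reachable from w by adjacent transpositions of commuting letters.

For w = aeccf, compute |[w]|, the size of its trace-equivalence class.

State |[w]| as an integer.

30

#0=a has no predecessor
#1=e depends on [0:a]
#2=c has no predecessor
#3=c depends on [2:c]
#4=f has no predecessor
sources: [0:a, 2:c, 4:f]
N(rest) = Σ N(rest − s) over sources s of rest; N(one piece) = 1:
  size 1 → [1]=1  [3]=1  [4]=1
  size 2 → [0,1]=1  [1,3]=2  [1,4]=2  [2,3]=1  [3,4]=2
  size 3 → [0,1,3]=3  [0,1,4]=3  [1,2,3]=3  [1,3,4]=6  [2,3,4]=3
  first=0(a) contributes 12
  first=2(c) contributes 12
  first=4(f) contributes 6
|[w]| = 30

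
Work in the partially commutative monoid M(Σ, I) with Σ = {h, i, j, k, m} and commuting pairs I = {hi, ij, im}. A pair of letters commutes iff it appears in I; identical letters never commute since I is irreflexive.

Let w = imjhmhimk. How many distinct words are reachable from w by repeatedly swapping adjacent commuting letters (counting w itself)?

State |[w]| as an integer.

0(i) covers ∅
1(m) covers ∅
2(j) covers 1:m
3(h) covers 2:j
4(m) covers 3:h
5(h) covers 4:m
6(i) covers 0:i
7(m) covers 5:h
8(k) covers 6:i, 7:m
floor of heap: 0:i, 1:m
completions by unplaced set U, small U first (add the entries for U minus each lowest piece of U):
  |U|=1: {8}:1
  |U|=2: {6,8}:1  {7,8}:1
  |U|=3: {0,6,8}:1  {5,7,8}:1  {6,7,8}:2
  |U|=4: {0,6,7,8}:3  {4,5,7,8}:1  {5,6,7,8}:3
  |U|=5: {0,5,6,7,8}:6  {3,4,5,7,8}:1  {4,5,6,7,8}:4
  |U|=6: {0,4,5,6,7,8}:10  {2,3,4,5,7,8}:1  {3,4,5,6,7,8}:5
  |U|=7: {0,3,4,5,6,7,8}:15  {1,2,3,4,5,7,8}:1  {2,3,4,5,6,7,8}:6
  start at 0(i): 7
  start at 1(m): 21
sum over floor = 28

28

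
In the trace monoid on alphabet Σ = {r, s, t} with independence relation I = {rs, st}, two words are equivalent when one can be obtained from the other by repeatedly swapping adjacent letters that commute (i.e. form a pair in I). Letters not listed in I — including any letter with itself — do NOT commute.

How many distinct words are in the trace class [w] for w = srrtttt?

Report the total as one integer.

#0=s has no predecessor
#1=r has no predecessor
#2=r depends on [1:r]
#3=t depends on [2:r]
#4=t depends on [3:t]
#5=t depends on [4:t]
#6=t depends on [5:t]
sources: [0:s, 1:r]
N(rest) = Σ N(rest − s) over sources s of rest; N(one piece) = 1:
  size 1 → [0]=1  [6]=1
  size 2 → [0,6]=2  [5,6]=1
  size 3 → [0,5,6]=3  [4,5,6]=1
  size 4 → [0,4,5,6]=4  [3,4,5,6]=1
  size 5 → [0,3,4,5,6]=5  [2,3,4,5,6]=1
  first=0(s) contributes 1
  first=1(r) contributes 6
|[w]| = 7

7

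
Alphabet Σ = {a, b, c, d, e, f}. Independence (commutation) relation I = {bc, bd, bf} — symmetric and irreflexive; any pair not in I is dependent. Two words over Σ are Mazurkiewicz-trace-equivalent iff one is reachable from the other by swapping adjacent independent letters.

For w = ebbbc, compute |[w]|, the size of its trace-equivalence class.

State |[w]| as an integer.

#0=e has no predecessor
#1=b depends on [0:e]
#2=b depends on [1:b]
#3=b depends on [2:b]
#4=c depends on [0:e]
sources: [0:e]
N(rest) = Σ N(rest − s) over sources s of rest; N(one piece) = 1:
  size 1 → [3]=1  [4]=1
  size 2 → [2,3]=1  [3,4]=2
  size 3 → [1,2,3]=1  [2,3,4]=3
  first=0(e) contributes 4

4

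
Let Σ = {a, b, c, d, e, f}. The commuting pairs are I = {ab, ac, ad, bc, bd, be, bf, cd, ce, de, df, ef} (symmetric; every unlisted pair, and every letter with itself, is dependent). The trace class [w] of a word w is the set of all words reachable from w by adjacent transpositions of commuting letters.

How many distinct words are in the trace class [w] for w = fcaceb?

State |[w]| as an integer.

#0=f has no predecessor
#1=c depends on [0:f]
#2=a depends on [0:f]
#3=c depends on [1:c]
#4=e depends on [2:a]
#5=b has no predecessor
sources: [0:f, 5:b]
N(rest) = Σ N(rest − s) over sources s of rest; N(one piece) = 1:
  size 1 → [3]=1  [4]=1  [5]=1
  size 2 → [1,3]=1  [2,4]=1  [3,4]=2  [3,5]=2  [4,5]=2
  size 3 → [1,3,4]=3  [1,3,5]=3  [2,3,4]=3  [2,4,5]=3  [3,4,5]=6
  size 4 → [1,2,3,4]=6  [1,3,4,5]=12  [2,3,4,5]=12
  first=0(f) contributes 30
  first=5(b) contributes 6
|[w]| = 36

36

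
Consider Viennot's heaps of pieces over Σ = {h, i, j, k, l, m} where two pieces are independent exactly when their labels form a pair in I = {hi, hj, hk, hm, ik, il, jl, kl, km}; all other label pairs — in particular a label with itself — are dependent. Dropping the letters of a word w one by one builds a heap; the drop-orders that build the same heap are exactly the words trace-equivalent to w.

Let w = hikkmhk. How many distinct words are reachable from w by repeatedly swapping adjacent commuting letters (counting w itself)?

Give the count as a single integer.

#0=h has no predecessor
#1=i has no predecessor
#2=k has no predecessor
#3=k depends on [2:k]
#4=m depends on [1:i]
#5=h depends on [0:h]
#6=k depends on [3:k]
sources: [0:h, 1:i, 2:k]
N(rest) = Σ N(rest − s) over sources s of rest; N(one piece) = 1:
  size 1 → [4]=1  [5]=1  [6]=1
  size 2 → [0,5]=1  [1,4]=1  [3,6]=1  [4,5]=2  [4,6]=2  [5,6]=2
  size 3 → [0,4,5]=3  [0,5,6]=3  [1,4,5]=3  [1,4,6]=3  [2,3,6]=1  [3,4,6]=3  [3,5,6]=3  [4,5,6]=6
  size 4 → [0,1,4,5]=6  [0,3,5,6]=6  [0,4,5,6]=12  [1,3,4,6]=6  [1,4,5,6]=12  [2,3,4,6]=4  [2,3,5,6]=4  [3,4,5,6]=12
  size 5 → [0,1,4,5,6]=30  [0,2,3,5,6]=10  [0,3,4,5,6]=30  [1,2,3,4,6]=10  [1,3,4,5,6]=30  [2,3,4,5,6]=20
  first=0(h) contributes 60
  first=1(i) contributes 60
  first=2(k) contributes 90
|[w]| = 210

210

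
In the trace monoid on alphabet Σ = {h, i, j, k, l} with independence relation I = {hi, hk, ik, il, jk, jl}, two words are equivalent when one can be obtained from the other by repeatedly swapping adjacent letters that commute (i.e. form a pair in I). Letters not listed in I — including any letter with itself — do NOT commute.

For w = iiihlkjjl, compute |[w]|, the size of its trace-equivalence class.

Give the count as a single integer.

121

#0=i has no predecessor
#1=i depends on [0:i]
#2=i depends on [1:i]
#3=h has no predecessor
#4=l depends on [3:h]
#5=k depends on [4:l]
#6=j depends on [2:i, 3:h]
#7=j depends on [6:j]
#8=l depends on [5:k]
sources: [0:i, 3:h]
N(rest) = Σ N(rest − s) over sources s of rest; N(one piece) = 1:
  size 1 → [7]=1  [8]=1
  size 2 → [5,8]=1  [6,7]=1  [7,8]=2
  size 3 → [2,6,7]=1  [4,5,8]=1  [5,7,8]=3  [6,7,8]=3
  size 4 → [1,2,6,7]=1  [2,6,7,8]=4  [4,5,7,8]=4  [5,6,7,8]=6
  size 5 → [0,1,2,6,7]=1  [1,2,6,7,8]=5  [2,5,6,7,8]=10  [4,5,6,7,8]=10
  size 6 → [0,1,2,6,7,8]=6  [1,2,5,6,7,8]=15  [2,4,5,6,7,8]=20  [3,4,5,6,7,8]=10
  size 7 → [0,1,2,5,6,7,8]=21  [1,2,4,5,6,7,8]=35  [2,3,4,5,6,7,8]=30
  first=0(i) contributes 65
  first=3(h) contributes 56
|[w]| = 121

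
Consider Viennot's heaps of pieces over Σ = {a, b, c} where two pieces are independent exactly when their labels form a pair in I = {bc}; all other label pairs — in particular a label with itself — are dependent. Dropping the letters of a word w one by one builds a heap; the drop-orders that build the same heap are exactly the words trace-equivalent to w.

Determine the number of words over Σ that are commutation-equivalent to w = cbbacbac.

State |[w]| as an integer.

6

#0=c has no predecessor
#1=b has no predecessor
#2=b depends on [1:b]
#3=a depends on [0:c, 2:b]
#4=c depends on [3:a]
#5=b depends on [3:a]
#6=a depends on [4:c, 5:b]
#7=c depends on [6:a]
sources: [0:c, 1:b]
N(rest) = Σ N(rest − s) over sources s of rest; N(one piece) = 1:
  size 1 → [7]=1
  size 2 → [6,7]=1
  size 3 → [4,6,7]=1  [5,6,7]=1
  size 4 → [4,5,6,7]=2
  size 5 → [3,4,5,6,7]=2
  size 6 → [0,3,4,5,6,7]=2  [2,3,4,5,6,7]=2
  first=0(c) contributes 2
  first=1(b) contributes 4
|[w]| = 6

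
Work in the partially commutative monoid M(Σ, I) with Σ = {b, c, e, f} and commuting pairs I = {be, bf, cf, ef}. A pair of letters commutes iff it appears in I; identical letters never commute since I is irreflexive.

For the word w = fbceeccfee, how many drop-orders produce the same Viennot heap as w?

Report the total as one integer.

45

drop 0:f onto floor
drop 1:b onto floor
drop 2:c onto {1:b}
drop 3:e onto {2:c}
drop 4:e onto {3:e}
drop 5:c onto {4:e}
drop 6:c onto {5:c}
drop 7:f onto {0:f}
drop 8:e onto {6:c}
drop 9:e onto {8:e}
ground layer = {0:f, 1:b}
drop-orders for the pieces not yet dropped (sum over which currently-grounded one goes next):
  1 to go: {7} 1  {9} 1
  2 to go: {0,7} 1  {7,9} 2  {8,9} 1
  3 to go: {0,7,9} 3  {6,8,9} 1  {7,8,9} 3
  4 to go: {0,7,8,9} 6  {5,6,8,9} 1  {6,7,8,9} 4
  5 to go: {0,6,7,8,9} 10  {4,5,6,8,9} 1  {5,6,7,8,9} 5
  6 to go: {0,5,6,7,8,9} 15  {3,4,5,6,8,9} 1  {4,5,6,7,8,9} 6
  7 to go: {0,4,5,6,7,8,9} 21  {2,3,4,5,6,8,9} 1  {3,4,5,6,7,8,9} 7
  8 to go: {0,3,4,5,6,7,8,9} 28  {1,2,3,4,5,6,8,9} 1  {2,3,4,5,6,7,8,9} 8
  if 0:f drops first: 9 orders
  if 1:b drops first: 36 orders
heap linearizations: 45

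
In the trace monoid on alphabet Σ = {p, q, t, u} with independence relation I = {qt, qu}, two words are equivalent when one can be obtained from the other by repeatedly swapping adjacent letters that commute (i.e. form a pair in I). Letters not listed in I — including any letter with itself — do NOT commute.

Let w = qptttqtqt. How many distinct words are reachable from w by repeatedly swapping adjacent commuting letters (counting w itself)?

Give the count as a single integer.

21

0(q) covers ∅
1(p) covers 0:q
2(t) covers 1:p
3(t) covers 2:t
4(t) covers 3:t
5(q) covers 1:p
6(t) covers 4:t
7(q) covers 5:q
8(t) covers 6:t
floor of heap: 0:q
completions by unplaced set U, small U first (add the entries for U minus each lowest piece of U):
  |U|=1: {7}:1  {8}:1
  |U|=2: {5,7}:1  {6,8}:1  {7,8}:2
  |U|=3: {4,6,8}:1  {5,7,8}:3  {6,7,8}:3
  |U|=4: {3,4,6,8}:1  {4,6,7,8}:4  {5,6,7,8}:6
  |U|=5: {2,3,4,6,8}:1  {3,4,6,7,8}:5  {4,5,6,7,8}:10
  |U|=6: {2,3,4,6,7,8}:6  {3,4,5,6,7,8}:15
  |U|=7: {2,3,4,5,6,7,8}:21
  start at 0(q): 21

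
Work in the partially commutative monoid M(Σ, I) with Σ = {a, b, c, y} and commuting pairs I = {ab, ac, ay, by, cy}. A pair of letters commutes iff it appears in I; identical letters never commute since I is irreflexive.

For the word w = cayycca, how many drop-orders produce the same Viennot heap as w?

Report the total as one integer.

210

piece 0:c — minimal
piece 1:a — minimal
piece 2:y — minimal
piece 3:y rests on {2:y}
piece 4:c rests on {0:c}
piece 5:c rests on {4:c}
piece 6:a rests on {1:a}
minimal pieces: {0:c, 1:a, 2:y}
ways to finish when only these pieces remain (= sum over removing one remaining piece with nothing left below it):
  1 left: {3}→1  {5}→1  {6}→1
  2 left: {1,6}→1  {2,3}→1  {3,5}→2  {3,6}→2  {4,5}→1  {5,6}→2
  3 left: {0,4,5}→1  {1,3,6}→3  {1,5,6}→3  {2,3,5}→3  {2,3,6}→3  {3,4,5}→3  {3,5,6}→6  {4,5,6}→3
  4 left: {0,3,4,5}→4  {0,4,5,6}→4  {1,2,3,6}→6  {1,3,5,6}→12  {1,4,5,6}→6  {2,3,4,5}→6  {2,3,5,6}→12  {3,4,5,6}→12
  5 left: {0,1,4,5,6}→10  {0,2,3,4,5}→10  {0,3,4,5,6}→20  {1,2,3,5,6}→30  {1,3,4,5,6}→30  {2,3,4,5,6}→30
  placing 0:c first → 90 extensions
  placing 1:a first → 60 extensions
  placing 2:y first → 60 extensions
total linear extensions = 210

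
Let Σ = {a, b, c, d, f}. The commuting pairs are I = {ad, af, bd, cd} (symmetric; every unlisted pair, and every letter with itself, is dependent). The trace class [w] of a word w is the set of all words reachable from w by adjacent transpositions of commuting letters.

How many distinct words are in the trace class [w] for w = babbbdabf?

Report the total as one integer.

0(b) covers ∅
1(a) covers 0:b
2(b) covers 1:a
3(b) covers 2:b
4(b) covers 3:b
5(d) covers ∅
6(a) covers 4:b
7(b) covers 6:a
8(f) covers 5:d, 7:b
floor of heap: 0:b, 5:d
completions by unplaced set U, small U first (add the entries for U minus each lowest piece of U):
  |U|=1: {8}:1
  |U|=2: {5,8}:1  {7,8}:1
  |U|=3: {5,7,8}:2  {6,7,8}:1
  |U|=4: {4,6,7,8}:1  {5,6,7,8}:3
  |U|=5: {3,4,6,7,8}:1  {4,5,6,7,8}:4
  |U|=6: {2,3,4,6,7,8}:1  {3,4,5,6,7,8}:5
  |U|=7: {1,2,3,4,6,7,8}:1  {2,3,4,5,6,7,8}:6
  start at 0(b): 7
  start at 5(d): 1
sum over floor = 8

8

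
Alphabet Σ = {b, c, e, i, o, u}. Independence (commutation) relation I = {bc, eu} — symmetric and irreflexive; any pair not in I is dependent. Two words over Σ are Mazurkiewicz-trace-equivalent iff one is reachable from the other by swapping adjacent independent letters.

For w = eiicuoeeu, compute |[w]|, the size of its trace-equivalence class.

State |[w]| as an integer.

#0=e has no predecessor
#1=i depends on [0:e]
#2=i depends on [1:i]
#3=c depends on [2:i]
#4=u depends on [3:c]
#5=o depends on [4:u]
#6=e depends on [5:o]
#7=e depends on [6:e]
#8=u depends on [5:o]
sources: [0:e]
N(rest) = Σ N(rest − s) over sources s of rest; N(one piece) = 1:
  size 1 → [7]=1  [8]=1
  size 2 → [6,7]=1  [7,8]=2
  size 3 → [6,7,8]=3
  size 4 → [5,6,7,8]=3
  size 5 → [4,5,6,7,8]=3
  size 6 → [3,4,5,6,7,8]=3
  size 7 → [2,3,4,5,6,7,8]=3
  first=0(e) contributes 3

3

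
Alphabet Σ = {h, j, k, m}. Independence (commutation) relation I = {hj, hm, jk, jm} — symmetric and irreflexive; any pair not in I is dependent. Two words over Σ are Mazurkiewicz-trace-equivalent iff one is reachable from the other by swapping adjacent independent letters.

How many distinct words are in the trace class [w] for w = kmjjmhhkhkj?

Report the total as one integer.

piece 0:k — minimal
piece 1:m rests on {0:k}
piece 2:j — minimal
piece 3:j rests on {2:j}
piece 4:m rests on {1:m}
piece 5:h rests on {0:k}
piece 6:h rests on {5:h}
piece 7:k rests on {4:m, 6:h}
piece 8:h rests on {7:k}
piece 9:k rests on {8:h}
piece 10:j rests on {3:j}
minimal pieces: {0:k, 2:j}
ways to finish when only these pieces remain (= sum over removing one remaining piece with nothing left below it):
  1 left: {9}→1  {10}→1
  2 left: {3,10}→1  {8,9}→1  {9,10}→2
  3 left: {2,3,10}→1  {3,9,10}→3  {7,8,9}→1  {8,9,10}→3
  4 left: {2,3,9,10}→4  {3,8,9,10}→6  {4,7,8,9}→1  {6,7,8,9}→1  {7,8,9,10}→4
  5 left: {1,4,7,8,9}→1  {2,3,8,9,10}→10  {3,7,8,9,10}→10  {4,6,7,8,9}→2  {4,7,8,9,10}→5  {5,6,7,8,9}→1  {6,7,8,9,10}→5
  6 left: {1,4,6,7,8,9}→3  {1,4,7,8,9,10}→6  {2,3,7,8,9,10}→20  {3,4,7,8,9,10}→15  {3,6,7,8,9,10}→15  {4,5,6,7,8,9}→3  {4,6,7,8,9,10}→12  {5,6,7,8,9,10}→6
  7 left: {1,3,4,7,8,9,10}→21  {1,4,5,6,7,8,9}→6  {1,4,6,7,8,9,10}→21  {2,3,4,7,8,9,10}→35  {2,3,6,7,8,9,10}→35  {3,4,6,7,8,9,10}→42  {3,5,6,7,8,9,10}→21  {4,5,6,7,8,9,10}→21
  8 left: {0,1,4,5,6,7,8,9}→6  {1,2,3,4,7,8,9,10}→56  {1,3,4,6,7,8,9,10}→84  {1,4,5,6,7,8,9,10}→48  {2,3,4,6,7,8,9,10}→112  {2,3,5,6,7,8,9,10}→56  {3,4,5,6,7,8,9,10}→84
  9 left: {0,1,4,5,6,7,8,9,10}→54  {1,2,3,4,6,7,8,9,10}→252  {1,3,4,5,6,7,8,9,10}→216  {2,3,4,5,6,7,8,9,10}→252
  placing 0:k first → 720 extensions
  placing 2:j first → 270 extensions
total linear extensions = 990

990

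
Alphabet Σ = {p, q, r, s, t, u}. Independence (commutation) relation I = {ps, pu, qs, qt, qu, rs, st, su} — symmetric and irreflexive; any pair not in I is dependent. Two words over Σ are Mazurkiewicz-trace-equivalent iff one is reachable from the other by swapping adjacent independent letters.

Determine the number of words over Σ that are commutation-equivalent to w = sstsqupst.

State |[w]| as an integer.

drop 0:s onto floor
drop 1:s onto {0:s}
drop 2:t onto floor
drop 3:s onto {1:s}
drop 4:q onto floor
drop 5:u onto {2:t}
drop 6:p onto {2:t, 4:q}
drop 7:s onto {3:s}
drop 8:t onto {5:u, 6:p}
ground layer = {0:s, 2:t, 4:q}
drop-orders for the pieces not yet dropped (sum over which currently-grounded one goes next):
  1 to go: {7} 1  {8} 1
  2 to go: {3,7} 1  {5,8} 1  {6,8} 1  {7,8} 2
  3 to go: {1,3,7} 1  {3,7,8} 3  {4,6,8} 1  {5,6,8} 2  {5,7,8} 3  {6,7,8} 3
  4 to go: {0,1,3,7} 1  {1,3,7,8} 4  {2,5,6,8} 2  {3,5,7,8} 6  {3,6,7,8} 6  {4,5,6,8} 3  {4,6,7,8} 4  {5,6,7,8} 8
  5 to go: {0,1,3,7,8} 5  {1,3,5,7,8} 10  {1,3,6,7,8} 10  {2,4,5,6,8} 5  {2,5,6,7,8} 10  {3,4,6,7,8} 10  {3,5,6,7,8} 20  {4,5,6,7,8} 15
  6 to go: {0,1,3,5,7,8} 15  {0,1,3,6,7,8} 15  {1,3,4,6,7,8} 20  {1,3,5,6,7,8} 40  {2,3,5,6,7,8} 30  {2,4,5,6,7,8} 30  {3,4,5,6,7,8} 45
  7 to go: {0,1,3,4,6,7,8} 35  {0,1,3,5,6,7,8} 70  {1,2,3,5,6,7,8} 70  {1,3,4,5,6,7,8} 105  {2,3,4,5,6,7,8} 105
  if 0:s drops first: 280 orders
  if 2:t drops first: 210 orders
  if 4:q drops first: 140 orders
heap linearizations: 630

630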